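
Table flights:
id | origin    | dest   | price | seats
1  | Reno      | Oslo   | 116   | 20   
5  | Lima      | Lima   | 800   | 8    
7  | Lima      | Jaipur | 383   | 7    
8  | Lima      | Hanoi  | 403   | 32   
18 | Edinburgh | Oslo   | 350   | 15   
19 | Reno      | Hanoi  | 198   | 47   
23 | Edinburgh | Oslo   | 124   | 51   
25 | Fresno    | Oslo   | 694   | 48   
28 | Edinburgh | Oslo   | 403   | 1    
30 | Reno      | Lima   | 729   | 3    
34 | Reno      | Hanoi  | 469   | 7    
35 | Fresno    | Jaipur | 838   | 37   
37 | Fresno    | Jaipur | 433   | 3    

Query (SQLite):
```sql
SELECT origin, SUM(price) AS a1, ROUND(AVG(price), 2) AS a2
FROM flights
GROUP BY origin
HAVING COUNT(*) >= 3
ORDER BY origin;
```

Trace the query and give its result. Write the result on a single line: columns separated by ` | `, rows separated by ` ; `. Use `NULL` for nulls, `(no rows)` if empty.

Edinburgh | 877 | 292.33 ; Fresno | 1965 | 655 ; Lima | 1586 | 528.67 ; Reno | 1512 | 378

Group flights by origin.
Per group compute: SUM(price), ROUND(AVG(price), 2).
HAVING: drop groups with fewer than 3 rows.
  Edinburgh: ids {18, 23, 28} → SUM(price)=877, ROUND(AVG(price), 2)=292.33
  Fresno: ids {25, 35, 37} → SUM(price)=1965, ROUND(AVG(price), 2)=655
  Lima: ids {5, 7, 8} → SUM(price)=1586, ROUND(AVG(price), 2)=528.67
  Reno: ids {1, 19, 30, 34} → SUM(price)=1512, ROUND(AVG(price), 2)=378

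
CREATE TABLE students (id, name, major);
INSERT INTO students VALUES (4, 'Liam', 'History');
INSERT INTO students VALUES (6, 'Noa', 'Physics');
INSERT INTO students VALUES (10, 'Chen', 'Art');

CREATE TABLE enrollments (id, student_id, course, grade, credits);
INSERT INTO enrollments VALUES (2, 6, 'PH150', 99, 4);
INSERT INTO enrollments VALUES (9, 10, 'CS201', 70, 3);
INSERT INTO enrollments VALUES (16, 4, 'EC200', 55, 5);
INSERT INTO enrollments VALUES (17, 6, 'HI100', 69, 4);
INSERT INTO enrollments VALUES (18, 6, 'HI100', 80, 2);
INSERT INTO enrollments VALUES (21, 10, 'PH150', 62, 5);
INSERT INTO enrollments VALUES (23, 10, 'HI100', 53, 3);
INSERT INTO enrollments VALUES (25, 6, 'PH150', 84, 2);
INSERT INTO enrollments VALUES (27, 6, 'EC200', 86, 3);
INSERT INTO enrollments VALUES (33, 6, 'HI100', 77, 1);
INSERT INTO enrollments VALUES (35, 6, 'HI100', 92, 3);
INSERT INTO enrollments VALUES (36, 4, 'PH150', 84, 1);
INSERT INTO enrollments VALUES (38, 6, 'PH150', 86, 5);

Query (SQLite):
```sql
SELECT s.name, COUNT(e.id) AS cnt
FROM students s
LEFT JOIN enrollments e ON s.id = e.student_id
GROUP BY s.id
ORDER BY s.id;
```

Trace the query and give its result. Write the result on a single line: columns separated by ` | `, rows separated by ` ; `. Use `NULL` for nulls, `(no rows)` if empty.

LEFT JOIN keeps every students row; unmatched ones get NULL for enrollments columns.
Group by students.id and compute COUNT(e.id). COUNT(col) of an all-NULL group is 0.
  4: ids {16, 36} → COUNT(e.id)=2
  6: ids {2, 17, 18, 25, 27, 33, 35, 38} → COUNT(e.id)=8
  10: ids {9, 21, 23} → COUNT(e.id)=3

Liam | 2 ; Noa | 8 ; Chen | 3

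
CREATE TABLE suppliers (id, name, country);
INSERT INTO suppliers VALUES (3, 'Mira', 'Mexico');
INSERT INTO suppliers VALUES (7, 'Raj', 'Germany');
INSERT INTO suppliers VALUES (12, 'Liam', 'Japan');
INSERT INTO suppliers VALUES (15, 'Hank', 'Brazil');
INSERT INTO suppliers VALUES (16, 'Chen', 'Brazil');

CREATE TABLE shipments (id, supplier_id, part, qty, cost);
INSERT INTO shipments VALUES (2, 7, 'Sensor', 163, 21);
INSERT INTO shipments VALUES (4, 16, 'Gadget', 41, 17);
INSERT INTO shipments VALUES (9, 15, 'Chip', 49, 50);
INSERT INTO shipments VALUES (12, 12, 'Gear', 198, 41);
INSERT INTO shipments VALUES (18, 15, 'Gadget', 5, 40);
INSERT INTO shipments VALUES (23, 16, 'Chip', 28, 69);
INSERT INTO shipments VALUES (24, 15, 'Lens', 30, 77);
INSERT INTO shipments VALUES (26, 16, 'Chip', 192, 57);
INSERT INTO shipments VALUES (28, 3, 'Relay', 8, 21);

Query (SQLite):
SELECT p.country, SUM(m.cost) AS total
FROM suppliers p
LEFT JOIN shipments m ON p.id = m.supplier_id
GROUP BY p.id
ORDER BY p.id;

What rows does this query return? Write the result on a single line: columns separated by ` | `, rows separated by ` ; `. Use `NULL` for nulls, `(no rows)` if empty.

LEFT JOIN keeps every suppliers row; unmatched ones get NULL for shipments columns.
Group by suppliers.id and compute SUM(m.cost). SUM over an all-NULL group is NULL.
  3: ids {28} → SUM(m.cost)=21
  7: ids {2} → SUM(m.cost)=21
  12: ids {12} → SUM(m.cost)=41
  15: ids {9, 18, 24} → SUM(m.cost)=167
  16: ids {4, 23, 26} → SUM(m.cost)=143

Mexico | 21 ; Germany | 21 ; Japan | 41 ; Brazil | 167 ; Brazil | 143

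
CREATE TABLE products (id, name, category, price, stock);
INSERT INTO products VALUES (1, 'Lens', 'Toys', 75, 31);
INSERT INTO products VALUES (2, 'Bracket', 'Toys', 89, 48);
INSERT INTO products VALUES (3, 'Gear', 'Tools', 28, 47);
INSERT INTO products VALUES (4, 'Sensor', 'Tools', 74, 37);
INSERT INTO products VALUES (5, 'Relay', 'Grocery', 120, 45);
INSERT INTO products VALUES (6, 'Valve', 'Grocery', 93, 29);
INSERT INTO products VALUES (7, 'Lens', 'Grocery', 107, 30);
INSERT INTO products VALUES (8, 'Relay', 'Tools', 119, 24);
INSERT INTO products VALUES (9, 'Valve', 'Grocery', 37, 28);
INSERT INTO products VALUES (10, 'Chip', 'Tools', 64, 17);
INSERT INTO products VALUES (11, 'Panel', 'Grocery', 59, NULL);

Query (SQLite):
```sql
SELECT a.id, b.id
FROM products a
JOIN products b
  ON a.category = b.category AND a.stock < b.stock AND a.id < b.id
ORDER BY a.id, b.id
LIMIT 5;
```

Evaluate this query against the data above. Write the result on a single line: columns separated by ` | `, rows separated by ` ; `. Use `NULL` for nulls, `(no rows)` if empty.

1 | 2 ; 6 | 7

Pairs (a,b) with same category, a.stock < b.stock, a.id < b.id.
category groups: Grocery:{5,6,7,9,11} Tools:{3,4,8,10} Toys:{1,2}
Ordered by (a.id, b.id); first 5.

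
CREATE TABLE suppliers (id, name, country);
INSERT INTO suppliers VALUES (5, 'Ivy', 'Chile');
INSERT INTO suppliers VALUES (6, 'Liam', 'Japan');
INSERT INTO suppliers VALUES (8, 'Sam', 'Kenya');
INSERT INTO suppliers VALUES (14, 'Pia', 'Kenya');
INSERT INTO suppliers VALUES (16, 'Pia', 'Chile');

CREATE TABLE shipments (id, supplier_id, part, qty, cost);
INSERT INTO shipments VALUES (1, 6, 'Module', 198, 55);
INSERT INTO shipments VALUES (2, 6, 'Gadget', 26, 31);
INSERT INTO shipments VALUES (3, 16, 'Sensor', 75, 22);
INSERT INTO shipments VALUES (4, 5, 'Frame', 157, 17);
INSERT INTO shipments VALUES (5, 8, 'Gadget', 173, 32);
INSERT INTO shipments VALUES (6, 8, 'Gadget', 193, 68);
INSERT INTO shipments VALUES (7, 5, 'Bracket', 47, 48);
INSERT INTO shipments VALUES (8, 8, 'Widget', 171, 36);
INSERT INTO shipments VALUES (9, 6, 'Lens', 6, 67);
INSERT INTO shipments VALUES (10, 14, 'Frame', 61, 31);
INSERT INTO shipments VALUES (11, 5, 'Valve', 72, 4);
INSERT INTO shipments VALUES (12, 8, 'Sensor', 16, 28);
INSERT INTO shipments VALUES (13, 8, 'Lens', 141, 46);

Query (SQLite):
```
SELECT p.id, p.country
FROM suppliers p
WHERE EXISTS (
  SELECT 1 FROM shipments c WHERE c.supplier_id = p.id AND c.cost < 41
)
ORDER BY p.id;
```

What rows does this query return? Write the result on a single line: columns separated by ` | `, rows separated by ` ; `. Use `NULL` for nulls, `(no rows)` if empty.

For each suppliers row, check whether any shipments with matching supplier_id has cost < 41.
Keep rows where that is true.

5 | Chile ; 6 | Japan ; 8 | Kenya ; 14 | Kenya ; 16 | Chile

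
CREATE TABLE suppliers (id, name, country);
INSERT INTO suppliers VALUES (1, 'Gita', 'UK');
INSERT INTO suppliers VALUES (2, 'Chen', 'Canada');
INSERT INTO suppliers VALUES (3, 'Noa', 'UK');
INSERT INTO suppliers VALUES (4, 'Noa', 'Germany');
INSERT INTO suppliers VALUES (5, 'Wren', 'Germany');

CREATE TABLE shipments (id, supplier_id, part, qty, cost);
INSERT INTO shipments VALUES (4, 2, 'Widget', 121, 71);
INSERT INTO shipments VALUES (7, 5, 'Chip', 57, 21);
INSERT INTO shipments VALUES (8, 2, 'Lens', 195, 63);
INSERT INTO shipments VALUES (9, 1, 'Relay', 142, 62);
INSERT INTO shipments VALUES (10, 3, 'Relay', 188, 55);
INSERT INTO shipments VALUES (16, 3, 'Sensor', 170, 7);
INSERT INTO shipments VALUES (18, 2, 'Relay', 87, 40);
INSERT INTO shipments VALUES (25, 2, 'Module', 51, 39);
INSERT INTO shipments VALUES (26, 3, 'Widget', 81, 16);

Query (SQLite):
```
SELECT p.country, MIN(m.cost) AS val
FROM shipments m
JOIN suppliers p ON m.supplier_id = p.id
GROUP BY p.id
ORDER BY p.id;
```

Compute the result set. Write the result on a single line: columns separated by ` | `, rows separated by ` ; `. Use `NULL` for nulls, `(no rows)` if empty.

Join each shipments row to its suppliers via supplier_id.
Group joined rows by suppliers.id; compute MIN(m.cost) per group.
  1: ids {9} → MIN(m.cost)=62
  2: ids {4, 8, 18, 25} → MIN(m.cost)=39
  3: ids {10, 16, 26} → MIN(m.cost)=7
  5: ids {7} → MIN(m.cost)=21

UK | 62 ; Canada | 39 ; UK | 7 ; Germany | 21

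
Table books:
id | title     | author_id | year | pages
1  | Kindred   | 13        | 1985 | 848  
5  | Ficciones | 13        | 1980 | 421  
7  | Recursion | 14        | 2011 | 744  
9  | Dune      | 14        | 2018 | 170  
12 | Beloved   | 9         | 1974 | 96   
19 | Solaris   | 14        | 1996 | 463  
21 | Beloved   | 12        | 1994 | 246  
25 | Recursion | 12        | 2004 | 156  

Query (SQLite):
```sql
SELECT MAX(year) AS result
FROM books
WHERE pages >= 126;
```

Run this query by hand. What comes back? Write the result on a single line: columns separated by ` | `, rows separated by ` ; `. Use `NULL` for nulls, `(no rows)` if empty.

2018

Rows where pages >= 126 → year values: [1985, 1980, 2011, 2018, 1996, 1994, 2004].
MAX of non-NULL values = 2018.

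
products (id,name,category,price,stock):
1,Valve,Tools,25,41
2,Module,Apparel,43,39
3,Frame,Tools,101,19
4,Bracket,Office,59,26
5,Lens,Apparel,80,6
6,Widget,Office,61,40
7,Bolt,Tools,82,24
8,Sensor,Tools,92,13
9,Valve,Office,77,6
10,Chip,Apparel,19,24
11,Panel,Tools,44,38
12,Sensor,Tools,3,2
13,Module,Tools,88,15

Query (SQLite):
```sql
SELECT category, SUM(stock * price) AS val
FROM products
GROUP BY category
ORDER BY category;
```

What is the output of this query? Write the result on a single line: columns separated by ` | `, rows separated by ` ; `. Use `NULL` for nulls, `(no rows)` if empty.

Apparel | 2613 ; Office | 4436 ; Tools | 9106

For each row compute stock * price.
Group by category; take SUM of the expression per group.
  Apparel: ids {2, 5, 10} → SUM(stock * price)=2613
  Office: ids {4, 6, 9} → SUM(stock * price)=4436
  Tools: ids {1, 3, 7, 8, 11, 12, 13} → SUM(stock * price)=9106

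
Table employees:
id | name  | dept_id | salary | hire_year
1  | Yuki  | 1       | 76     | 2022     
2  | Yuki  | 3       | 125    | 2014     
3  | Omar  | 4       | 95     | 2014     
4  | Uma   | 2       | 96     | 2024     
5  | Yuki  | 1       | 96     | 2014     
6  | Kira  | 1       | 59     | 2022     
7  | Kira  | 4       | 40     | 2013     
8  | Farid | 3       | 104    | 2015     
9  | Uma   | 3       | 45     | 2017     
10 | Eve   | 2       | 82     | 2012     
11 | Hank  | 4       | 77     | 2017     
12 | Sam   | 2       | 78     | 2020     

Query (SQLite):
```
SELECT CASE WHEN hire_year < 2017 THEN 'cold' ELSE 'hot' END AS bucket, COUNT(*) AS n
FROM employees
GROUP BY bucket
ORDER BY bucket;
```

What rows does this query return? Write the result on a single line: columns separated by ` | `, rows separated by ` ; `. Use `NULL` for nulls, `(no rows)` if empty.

cold | 6 ; hot | 6

Bucket rows by hire_year < 2017 → 'cold' else 'hot'; count each bucket.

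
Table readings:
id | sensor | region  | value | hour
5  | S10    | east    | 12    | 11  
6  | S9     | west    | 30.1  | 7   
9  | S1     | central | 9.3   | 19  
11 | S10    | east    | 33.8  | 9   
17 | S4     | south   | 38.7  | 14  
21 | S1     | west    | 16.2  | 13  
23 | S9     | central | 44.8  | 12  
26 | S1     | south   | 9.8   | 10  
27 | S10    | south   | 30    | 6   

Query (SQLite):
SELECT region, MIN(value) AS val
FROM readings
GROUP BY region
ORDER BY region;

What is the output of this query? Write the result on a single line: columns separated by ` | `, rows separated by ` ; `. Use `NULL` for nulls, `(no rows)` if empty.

central | 9.3 ; east | 12 ; south | 9.8 ; west | 16.2

Partition readings by region; compute MIN(value) within each group.
  central: ids {9, 23} → MIN(value)=9.3
  east: ids {5, 11} → MIN(value)=12
  south: ids {17, 26, 27} → MIN(value)=9.8
  west: ids {6, 21} → MIN(value)=16.2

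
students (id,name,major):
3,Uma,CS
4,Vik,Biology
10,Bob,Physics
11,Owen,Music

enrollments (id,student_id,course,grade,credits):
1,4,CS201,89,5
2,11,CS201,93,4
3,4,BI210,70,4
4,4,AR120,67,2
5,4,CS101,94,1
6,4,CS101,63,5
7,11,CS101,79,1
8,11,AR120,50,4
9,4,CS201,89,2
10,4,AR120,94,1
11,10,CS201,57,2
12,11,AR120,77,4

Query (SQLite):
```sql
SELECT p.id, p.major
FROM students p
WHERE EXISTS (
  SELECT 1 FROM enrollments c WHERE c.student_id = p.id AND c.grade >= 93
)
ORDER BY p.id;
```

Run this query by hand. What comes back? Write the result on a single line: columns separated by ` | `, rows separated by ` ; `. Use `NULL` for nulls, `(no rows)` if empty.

4 | Biology ; 11 | Music

For each students row, check whether any enrollments with matching student_id has grade >= 93.
Keep rows where that is true.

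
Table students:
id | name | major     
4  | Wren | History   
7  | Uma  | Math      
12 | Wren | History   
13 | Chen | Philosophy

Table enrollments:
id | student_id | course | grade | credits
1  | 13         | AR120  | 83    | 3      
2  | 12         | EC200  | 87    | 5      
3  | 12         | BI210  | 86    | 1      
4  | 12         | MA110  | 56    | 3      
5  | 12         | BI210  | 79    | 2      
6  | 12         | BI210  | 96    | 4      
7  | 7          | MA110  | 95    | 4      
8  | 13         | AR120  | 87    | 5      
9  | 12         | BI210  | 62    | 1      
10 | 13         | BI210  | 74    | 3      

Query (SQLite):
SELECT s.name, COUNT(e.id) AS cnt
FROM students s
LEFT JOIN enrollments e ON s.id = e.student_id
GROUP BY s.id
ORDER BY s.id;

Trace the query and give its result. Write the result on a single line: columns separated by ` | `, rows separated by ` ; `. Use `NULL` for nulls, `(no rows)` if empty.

LEFT JOIN keeps every students row; unmatched ones get NULL for enrollments columns.
Group by students.id and compute COUNT(e.id). COUNT(col) of an all-NULL group is 0.
  4: ids {—} → COUNT(e.id)=0
  7: ids {7} → COUNT(e.id)=1
  12: ids {2, 3, 4, 5, 6, 9} → COUNT(e.id)=6
  13: ids {1, 8, 10} → COUNT(e.id)=3

Wren | 0 ; Uma | 1 ; Wren | 6 ; Chen | 3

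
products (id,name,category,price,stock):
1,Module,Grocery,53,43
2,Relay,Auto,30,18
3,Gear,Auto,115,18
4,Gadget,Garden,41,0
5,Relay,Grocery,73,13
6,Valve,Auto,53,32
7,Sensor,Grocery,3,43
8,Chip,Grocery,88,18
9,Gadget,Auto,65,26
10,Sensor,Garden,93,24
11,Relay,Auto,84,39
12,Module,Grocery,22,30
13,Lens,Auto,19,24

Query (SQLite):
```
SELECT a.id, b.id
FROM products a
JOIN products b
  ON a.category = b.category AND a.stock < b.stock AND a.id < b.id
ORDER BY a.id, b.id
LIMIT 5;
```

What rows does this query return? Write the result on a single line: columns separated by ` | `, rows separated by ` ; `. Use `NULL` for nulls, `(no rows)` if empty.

Pairs (a,b) with same category, a.stock < b.stock, a.id < b.id.
category groups: Auto:{2,3,6,9,11,13} Garden:{4,10} Grocery:{1,5,7,8,12}
Ordered by (a.id, b.id); first 5.

2 | 6 ; 2 | 9 ; 2 | 11 ; 2 | 13 ; 3 | 6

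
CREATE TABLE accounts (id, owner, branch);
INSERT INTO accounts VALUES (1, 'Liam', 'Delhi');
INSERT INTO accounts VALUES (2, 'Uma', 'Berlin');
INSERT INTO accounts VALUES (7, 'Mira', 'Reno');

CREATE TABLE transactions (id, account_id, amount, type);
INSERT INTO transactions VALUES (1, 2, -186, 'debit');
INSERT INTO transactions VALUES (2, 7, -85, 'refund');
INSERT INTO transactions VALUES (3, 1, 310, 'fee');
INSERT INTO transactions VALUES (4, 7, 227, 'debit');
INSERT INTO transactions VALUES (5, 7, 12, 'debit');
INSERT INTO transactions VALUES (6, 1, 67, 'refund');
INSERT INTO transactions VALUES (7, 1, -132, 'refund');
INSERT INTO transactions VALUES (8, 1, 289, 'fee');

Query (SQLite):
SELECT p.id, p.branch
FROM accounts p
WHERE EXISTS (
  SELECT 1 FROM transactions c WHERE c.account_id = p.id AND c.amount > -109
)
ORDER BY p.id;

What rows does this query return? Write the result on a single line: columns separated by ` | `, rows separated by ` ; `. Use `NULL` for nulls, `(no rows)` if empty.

1 | Delhi ; 7 | Reno

For each accounts row, check whether any transactions with matching account_id has amount > -109.
Keep rows where that is true.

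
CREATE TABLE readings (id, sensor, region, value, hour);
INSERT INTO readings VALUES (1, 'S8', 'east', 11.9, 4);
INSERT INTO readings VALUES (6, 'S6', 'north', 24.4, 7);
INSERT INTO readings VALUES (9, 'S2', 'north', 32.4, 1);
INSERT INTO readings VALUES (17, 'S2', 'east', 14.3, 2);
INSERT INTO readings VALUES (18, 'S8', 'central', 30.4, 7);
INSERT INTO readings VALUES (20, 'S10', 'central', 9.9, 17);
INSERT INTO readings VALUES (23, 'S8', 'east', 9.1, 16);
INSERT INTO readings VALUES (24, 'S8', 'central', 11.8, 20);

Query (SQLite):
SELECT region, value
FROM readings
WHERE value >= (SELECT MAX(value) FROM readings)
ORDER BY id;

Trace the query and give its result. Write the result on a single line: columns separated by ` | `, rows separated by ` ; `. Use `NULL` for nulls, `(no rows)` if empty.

north | 32.4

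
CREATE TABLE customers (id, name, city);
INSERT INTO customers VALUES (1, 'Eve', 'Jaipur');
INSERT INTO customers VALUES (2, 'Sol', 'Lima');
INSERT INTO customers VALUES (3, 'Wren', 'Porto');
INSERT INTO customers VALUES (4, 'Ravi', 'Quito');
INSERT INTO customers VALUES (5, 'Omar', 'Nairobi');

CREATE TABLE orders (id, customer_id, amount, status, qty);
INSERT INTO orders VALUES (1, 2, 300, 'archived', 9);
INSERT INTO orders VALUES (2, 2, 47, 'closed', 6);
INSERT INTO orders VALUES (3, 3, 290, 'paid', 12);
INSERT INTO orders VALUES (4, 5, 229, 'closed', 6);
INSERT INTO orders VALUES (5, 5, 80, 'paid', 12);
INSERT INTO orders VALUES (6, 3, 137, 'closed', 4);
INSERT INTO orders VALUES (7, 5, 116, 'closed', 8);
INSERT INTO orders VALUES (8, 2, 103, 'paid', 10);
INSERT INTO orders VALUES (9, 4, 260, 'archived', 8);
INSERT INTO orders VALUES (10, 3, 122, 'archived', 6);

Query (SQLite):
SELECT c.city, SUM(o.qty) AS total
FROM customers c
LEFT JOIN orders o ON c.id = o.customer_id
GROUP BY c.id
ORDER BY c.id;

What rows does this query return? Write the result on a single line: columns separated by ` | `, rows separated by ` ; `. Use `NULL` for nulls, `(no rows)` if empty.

LEFT JOIN keeps every customers row; unmatched ones get NULL for orders columns.
Group by customers.id and compute SUM(o.qty). SUM over an all-NULL group is NULL.
  1: ids {—} → SUM(o.qty)=NULL
  2: ids {1, 2, 8} → SUM(o.qty)=25
  3: ids {3, 6, 10} → SUM(o.qty)=22
  4: ids {9} → SUM(o.qty)=8
  5: ids {4, 5, 7} → SUM(o.qty)=26

Jaipur | NULL ; Lima | 25 ; Porto | 22 ; Quito | 8 ; Nairobi | 26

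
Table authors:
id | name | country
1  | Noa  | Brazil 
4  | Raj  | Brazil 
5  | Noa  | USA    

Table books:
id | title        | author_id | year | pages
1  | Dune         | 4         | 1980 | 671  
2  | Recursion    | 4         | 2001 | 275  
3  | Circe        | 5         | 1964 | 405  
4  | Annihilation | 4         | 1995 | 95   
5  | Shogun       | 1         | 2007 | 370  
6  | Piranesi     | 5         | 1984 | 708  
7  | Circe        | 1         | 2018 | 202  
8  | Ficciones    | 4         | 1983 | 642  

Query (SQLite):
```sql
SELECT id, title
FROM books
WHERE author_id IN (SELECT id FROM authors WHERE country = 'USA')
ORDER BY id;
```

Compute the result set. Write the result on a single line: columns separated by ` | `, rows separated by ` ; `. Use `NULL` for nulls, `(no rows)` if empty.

Inner query: authors.id where country = 'USA'.
Outer: keep books rows whose author_id is in that set.
Inner query → {5}

3 | Circe ; 6 | Piranesi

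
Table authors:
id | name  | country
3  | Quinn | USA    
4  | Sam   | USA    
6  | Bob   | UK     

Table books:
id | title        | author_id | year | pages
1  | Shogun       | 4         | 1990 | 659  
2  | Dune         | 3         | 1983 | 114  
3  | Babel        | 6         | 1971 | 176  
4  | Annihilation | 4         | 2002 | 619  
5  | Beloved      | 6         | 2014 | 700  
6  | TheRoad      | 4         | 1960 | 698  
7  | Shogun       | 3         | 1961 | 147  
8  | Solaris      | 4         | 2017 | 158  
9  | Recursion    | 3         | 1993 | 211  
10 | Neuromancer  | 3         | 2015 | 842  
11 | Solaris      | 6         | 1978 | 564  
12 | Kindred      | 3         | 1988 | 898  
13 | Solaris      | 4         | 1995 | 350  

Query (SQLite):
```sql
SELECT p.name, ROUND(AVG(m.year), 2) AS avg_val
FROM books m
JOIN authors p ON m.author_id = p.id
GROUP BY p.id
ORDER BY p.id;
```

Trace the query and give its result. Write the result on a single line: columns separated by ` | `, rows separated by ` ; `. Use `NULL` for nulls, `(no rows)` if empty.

Join each books row to its authors via author_id.
Group joined rows by authors.id; compute ROUND(AVG(m.year), 2) per group.
  3: ids {2, 7, 9, 10, 12} → ROUND(AVG(m.year), 2)=1988
  4: ids {1, 4, 6, 8, 13} → ROUND(AVG(m.year), 2)=1992.8
  6: ids {3, 5, 11} → ROUND(AVG(m.year), 2)=1987.67

Quinn | 1988 ; Sam | 1992.8 ; Bob | 1987.67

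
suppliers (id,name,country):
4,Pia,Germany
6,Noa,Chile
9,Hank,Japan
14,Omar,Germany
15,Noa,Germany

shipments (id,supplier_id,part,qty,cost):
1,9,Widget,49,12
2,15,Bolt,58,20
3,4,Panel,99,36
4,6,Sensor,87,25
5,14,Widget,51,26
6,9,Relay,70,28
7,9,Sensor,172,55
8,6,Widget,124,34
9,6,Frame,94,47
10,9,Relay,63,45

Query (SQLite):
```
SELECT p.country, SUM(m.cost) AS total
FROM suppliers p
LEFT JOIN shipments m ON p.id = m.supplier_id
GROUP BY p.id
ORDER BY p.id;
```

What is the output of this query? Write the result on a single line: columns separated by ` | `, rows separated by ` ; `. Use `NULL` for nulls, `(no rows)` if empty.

LEFT JOIN keeps every suppliers row; unmatched ones get NULL for shipments columns.
Group by suppliers.id and compute SUM(m.cost). SUM over an all-NULL group is NULL.
  4: ids {3} → SUM(m.cost)=36
  6: ids {4, 8, 9} → SUM(m.cost)=106
  9: ids {1, 6, 7, 10} → SUM(m.cost)=140
  14: ids {5} → SUM(m.cost)=26
  15: ids {2} → SUM(m.cost)=20

Germany | 36 ; Chile | 106 ; Japan | 140 ; Germany | 26 ; Germany | 20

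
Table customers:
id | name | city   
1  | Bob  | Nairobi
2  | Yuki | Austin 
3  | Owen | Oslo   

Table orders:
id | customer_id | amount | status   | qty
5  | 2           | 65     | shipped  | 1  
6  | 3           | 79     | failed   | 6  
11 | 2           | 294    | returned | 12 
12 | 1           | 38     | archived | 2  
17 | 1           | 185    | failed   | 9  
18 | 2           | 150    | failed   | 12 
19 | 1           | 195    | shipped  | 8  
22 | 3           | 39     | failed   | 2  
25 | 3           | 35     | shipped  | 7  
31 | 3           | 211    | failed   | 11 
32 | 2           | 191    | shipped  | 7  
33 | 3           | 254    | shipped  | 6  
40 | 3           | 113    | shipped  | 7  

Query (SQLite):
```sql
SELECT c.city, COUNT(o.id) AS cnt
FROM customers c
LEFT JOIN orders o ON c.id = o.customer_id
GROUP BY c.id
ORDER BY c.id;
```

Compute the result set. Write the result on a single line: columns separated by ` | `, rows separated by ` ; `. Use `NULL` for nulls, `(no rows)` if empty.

LEFT JOIN keeps every customers row; unmatched ones get NULL for orders columns.
Group by customers.id and compute COUNT(o.id). COUNT(col) of an all-NULL group is 0.
  1: ids {12, 17, 19} → COUNT(o.id)=3
  2: ids {5, 11, 18, 32} → COUNT(o.id)=4
  3: ids {6, 22, 25, 31, 33, 40} → COUNT(o.id)=6

Nairobi | 3 ; Austin | 4 ; Oslo | 6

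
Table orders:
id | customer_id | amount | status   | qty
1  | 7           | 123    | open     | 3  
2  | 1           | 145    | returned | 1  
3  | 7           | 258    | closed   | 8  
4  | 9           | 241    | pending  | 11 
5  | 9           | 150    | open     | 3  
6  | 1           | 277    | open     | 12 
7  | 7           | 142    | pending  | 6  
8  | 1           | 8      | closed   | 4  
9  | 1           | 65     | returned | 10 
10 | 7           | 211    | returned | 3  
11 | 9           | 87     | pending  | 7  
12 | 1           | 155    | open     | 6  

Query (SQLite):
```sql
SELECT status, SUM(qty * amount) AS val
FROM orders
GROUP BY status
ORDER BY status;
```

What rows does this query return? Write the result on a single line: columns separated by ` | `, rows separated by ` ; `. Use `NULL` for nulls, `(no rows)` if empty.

For each row compute qty * amount.
Group by status; take SUM of the expression per group.
  closed: ids {3, 8} → SUM(qty * amount)=2096
  open: ids {1, 5, 6, 12} → SUM(qty * amount)=5073
  pending: ids {4, 7, 11} → SUM(qty * amount)=4112
  returned: ids {2, 9, 10} → SUM(qty * amount)=1428

closed | 2096 ; open | 5073 ; pending | 4112 ; returned | 1428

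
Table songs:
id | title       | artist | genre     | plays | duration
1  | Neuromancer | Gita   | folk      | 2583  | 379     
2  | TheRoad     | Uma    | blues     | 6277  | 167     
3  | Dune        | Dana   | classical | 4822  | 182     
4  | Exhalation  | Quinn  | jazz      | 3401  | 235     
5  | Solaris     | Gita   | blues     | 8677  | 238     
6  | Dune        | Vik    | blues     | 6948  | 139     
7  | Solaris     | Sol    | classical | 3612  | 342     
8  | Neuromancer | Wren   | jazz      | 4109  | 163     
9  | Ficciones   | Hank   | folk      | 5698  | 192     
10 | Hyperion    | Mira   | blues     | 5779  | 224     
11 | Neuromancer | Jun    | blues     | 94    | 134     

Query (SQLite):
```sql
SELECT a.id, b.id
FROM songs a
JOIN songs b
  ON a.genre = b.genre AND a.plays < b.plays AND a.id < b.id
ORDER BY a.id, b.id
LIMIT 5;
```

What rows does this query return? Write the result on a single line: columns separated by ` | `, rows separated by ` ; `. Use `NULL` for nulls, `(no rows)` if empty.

1 | 9 ; 2 | 5 ; 2 | 6 ; 4 | 8

Pairs (a,b) with same genre, a.plays < b.plays, a.id < b.id.
genre groups: blues:{2,5,6,10,11} classical:{3,7} folk:{1,9} jazz:{4,8}
Ordered by (a.id, b.id); first 5.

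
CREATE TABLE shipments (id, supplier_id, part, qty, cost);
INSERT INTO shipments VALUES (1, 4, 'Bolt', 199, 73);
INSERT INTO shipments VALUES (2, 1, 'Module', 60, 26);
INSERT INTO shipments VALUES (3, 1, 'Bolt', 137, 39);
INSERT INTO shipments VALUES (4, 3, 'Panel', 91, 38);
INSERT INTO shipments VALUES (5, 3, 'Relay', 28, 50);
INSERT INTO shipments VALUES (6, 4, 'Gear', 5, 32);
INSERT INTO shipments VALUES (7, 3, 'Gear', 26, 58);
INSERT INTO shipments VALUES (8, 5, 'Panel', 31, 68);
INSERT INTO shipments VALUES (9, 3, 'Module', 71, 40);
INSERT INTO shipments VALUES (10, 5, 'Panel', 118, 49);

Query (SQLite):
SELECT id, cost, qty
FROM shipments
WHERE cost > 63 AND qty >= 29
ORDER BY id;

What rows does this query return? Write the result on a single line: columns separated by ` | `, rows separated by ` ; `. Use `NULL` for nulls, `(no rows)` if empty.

cost > 63: ids {1, 8}
qty >= 29: ids {1, 2, 3, 4, 8, 9, 10}
Combine with AND.

1 | 73 | 199 ; 8 | 68 | 31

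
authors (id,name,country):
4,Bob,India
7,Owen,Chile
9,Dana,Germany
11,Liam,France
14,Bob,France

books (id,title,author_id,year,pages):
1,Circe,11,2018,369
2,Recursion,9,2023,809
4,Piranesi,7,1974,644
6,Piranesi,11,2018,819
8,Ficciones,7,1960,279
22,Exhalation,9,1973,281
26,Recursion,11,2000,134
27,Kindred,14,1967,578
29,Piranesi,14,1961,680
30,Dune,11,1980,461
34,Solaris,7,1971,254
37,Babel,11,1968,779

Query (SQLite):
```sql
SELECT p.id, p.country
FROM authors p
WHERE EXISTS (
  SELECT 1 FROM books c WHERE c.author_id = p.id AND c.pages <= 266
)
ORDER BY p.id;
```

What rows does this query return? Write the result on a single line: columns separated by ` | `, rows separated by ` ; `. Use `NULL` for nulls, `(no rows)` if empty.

7 | Chile ; 11 | France

For each authors row, check whether any books with matching author_id has pages <= 266.
Keep rows where that is true.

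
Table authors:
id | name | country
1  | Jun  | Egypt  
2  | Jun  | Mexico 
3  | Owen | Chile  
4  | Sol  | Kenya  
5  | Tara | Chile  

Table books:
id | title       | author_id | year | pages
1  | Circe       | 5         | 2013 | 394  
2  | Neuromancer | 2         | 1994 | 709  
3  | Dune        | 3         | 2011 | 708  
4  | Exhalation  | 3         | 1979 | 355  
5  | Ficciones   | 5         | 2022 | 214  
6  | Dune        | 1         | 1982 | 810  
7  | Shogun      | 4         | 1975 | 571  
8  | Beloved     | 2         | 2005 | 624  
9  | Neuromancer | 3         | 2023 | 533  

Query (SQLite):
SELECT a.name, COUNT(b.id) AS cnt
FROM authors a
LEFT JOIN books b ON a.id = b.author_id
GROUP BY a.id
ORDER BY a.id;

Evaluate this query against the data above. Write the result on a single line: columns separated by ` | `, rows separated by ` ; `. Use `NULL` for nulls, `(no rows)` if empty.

LEFT JOIN keeps every authors row; unmatched ones get NULL for books columns.
Group by authors.id and compute COUNT(b.id). COUNT(col) of an all-NULL group is 0.
  1: ids {6} → COUNT(b.id)=1
  2: ids {2, 8} → COUNT(b.id)=2
  3: ids {3, 4, 9} → COUNT(b.id)=3
  4: ids {7} → COUNT(b.id)=1
  5: ids {1, 5} → COUNT(b.id)=2

Jun | 1 ; Jun | 2 ; Owen | 3 ; Sol | 1 ; Tara | 2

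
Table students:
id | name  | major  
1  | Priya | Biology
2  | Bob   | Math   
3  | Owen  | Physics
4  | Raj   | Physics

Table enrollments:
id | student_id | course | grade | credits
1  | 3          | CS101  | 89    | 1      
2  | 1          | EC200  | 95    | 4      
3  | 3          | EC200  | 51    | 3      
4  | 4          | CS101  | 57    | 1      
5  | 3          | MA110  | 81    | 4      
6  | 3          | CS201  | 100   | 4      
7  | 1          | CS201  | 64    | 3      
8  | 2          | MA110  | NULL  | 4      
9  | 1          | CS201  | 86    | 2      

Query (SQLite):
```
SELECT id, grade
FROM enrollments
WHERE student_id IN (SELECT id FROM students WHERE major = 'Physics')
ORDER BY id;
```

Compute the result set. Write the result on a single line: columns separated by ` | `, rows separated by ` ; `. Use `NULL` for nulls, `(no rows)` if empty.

Inner query: students.id where major = 'Physics'.
Outer: keep enrollments rows whose student_id is in that set.
Inner query → {3, 4}

1 | 89 ; 3 | 51 ; 4 | 57 ; 5 | 81 ; 6 | 100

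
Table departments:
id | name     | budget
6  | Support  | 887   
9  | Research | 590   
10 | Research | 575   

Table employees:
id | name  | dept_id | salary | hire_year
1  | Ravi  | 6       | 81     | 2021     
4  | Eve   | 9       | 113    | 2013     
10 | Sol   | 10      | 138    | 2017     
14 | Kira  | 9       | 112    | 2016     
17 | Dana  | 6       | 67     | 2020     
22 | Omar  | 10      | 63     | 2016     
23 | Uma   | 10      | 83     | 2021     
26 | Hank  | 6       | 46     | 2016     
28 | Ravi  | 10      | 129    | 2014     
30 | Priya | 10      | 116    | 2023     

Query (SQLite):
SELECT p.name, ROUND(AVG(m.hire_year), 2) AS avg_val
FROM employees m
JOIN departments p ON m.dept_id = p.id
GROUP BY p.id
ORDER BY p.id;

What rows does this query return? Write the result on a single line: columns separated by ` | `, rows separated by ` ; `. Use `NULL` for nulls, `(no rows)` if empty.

Support | 2019 ; Research | 2014.5 ; Research | 2018.2

Join each employees row to its departments via dept_id.
Group joined rows by departments.id; compute ROUND(AVG(m.hire_year), 2) per group.
  6: ids {1, 17, 26} → ROUND(AVG(m.hire_year), 2)=2019
  9: ids {4, 14} → ROUND(AVG(m.hire_year), 2)=2014.5
  10: ids {10, 22, 23, 28, 30} → ROUND(AVG(m.hire_year), 2)=2018.2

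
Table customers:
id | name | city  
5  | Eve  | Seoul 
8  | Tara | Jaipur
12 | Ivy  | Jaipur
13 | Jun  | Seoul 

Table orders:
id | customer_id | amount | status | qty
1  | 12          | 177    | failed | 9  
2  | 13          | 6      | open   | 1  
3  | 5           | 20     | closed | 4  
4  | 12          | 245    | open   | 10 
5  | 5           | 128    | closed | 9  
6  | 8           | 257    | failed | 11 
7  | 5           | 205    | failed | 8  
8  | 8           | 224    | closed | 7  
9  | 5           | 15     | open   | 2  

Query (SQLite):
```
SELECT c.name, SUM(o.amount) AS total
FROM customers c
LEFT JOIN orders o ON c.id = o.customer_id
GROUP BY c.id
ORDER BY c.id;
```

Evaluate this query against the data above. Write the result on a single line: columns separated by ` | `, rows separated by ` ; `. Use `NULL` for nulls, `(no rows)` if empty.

LEFT JOIN keeps every customers row; unmatched ones get NULL for orders columns.
Group by customers.id and compute SUM(o.amount). SUM over an all-NULL group is NULL.
  5: ids {3, 5, 7, 9} → SUM(o.amount)=368
  8: ids {6, 8} → SUM(o.amount)=481
  12: ids {1, 4} → SUM(o.amount)=422
  13: ids {2} → SUM(o.amount)=6

Eve | 368 ; Tara | 481 ; Ivy | 422 ; Jun | 6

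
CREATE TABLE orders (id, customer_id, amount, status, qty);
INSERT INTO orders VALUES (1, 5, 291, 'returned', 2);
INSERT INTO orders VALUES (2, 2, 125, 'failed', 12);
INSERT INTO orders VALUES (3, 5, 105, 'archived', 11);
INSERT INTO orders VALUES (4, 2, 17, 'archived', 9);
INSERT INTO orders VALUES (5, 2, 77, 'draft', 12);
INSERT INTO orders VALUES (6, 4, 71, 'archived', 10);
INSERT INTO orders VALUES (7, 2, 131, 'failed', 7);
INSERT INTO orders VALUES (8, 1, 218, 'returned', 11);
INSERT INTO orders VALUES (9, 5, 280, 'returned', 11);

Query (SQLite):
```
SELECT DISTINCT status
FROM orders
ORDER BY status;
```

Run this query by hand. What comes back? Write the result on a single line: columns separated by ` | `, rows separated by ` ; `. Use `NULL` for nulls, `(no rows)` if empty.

Collect distinct status values from orders.

archived ; draft ; failed ; returned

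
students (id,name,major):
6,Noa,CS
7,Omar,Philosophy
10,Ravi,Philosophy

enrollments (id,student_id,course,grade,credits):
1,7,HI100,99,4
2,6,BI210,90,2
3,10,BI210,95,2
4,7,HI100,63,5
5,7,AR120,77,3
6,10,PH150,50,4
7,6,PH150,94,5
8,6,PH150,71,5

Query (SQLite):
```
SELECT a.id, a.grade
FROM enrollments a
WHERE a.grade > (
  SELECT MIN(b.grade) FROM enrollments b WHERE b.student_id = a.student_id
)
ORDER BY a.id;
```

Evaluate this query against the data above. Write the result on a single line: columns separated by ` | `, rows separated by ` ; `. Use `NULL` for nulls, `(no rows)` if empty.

For each enrollments row a, compute MIN(grade) over rows sharing a.student_id.
Keep row a if a.grade > that per-group MIN.
  student_id=6: MIN(grade) = 71
  student_id=7: MIN(grade) = 63
  student_id=10: MIN(grade) = 50

1 | 99 ; 2 | 90 ; 3 | 95 ; 5 | 77 ; 7 | 94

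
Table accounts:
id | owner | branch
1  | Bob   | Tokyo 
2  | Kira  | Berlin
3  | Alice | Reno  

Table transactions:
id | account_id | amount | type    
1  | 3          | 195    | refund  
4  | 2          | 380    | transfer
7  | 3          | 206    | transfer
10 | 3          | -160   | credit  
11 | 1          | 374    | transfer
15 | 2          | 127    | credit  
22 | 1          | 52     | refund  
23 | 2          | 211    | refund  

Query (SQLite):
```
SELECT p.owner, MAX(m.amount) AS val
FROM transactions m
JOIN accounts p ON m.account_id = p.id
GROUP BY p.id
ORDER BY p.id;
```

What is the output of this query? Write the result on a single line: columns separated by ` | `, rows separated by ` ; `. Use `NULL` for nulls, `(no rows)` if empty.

Bob | 374 ; Kira | 380 ; Alice | 206

Join each transactions row to its accounts via account_id.
Group joined rows by accounts.id; compute MAX(m.amount) per group.
  1: ids {11, 22} → MAX(m.amount)=374
  2: ids {4, 15, 23} → MAX(m.amount)=380
  3: ids {1, 7, 10} → MAX(m.amount)=206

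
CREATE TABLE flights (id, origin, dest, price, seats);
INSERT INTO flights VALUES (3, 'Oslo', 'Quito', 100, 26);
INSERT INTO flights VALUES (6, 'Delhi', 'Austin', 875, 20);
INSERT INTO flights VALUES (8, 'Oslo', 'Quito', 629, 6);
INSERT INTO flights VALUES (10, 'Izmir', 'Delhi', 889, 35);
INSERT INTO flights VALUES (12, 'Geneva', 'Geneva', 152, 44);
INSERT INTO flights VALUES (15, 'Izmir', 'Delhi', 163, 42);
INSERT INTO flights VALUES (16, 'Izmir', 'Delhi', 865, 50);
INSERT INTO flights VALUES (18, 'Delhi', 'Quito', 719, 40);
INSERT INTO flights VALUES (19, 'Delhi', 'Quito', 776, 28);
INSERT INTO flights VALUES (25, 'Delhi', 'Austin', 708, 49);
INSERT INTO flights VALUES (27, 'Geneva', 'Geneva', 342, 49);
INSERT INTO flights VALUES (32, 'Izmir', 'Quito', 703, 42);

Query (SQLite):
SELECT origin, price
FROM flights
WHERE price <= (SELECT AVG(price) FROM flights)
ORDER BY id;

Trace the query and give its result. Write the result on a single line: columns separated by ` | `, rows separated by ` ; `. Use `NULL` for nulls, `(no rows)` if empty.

Oslo | 100 ; Geneva | 152 ; Izmir | 163 ; Geneva | 342

Scalar subquery: AVG(price) over all flights rows = 576.75.
Keep rows where price <= that value.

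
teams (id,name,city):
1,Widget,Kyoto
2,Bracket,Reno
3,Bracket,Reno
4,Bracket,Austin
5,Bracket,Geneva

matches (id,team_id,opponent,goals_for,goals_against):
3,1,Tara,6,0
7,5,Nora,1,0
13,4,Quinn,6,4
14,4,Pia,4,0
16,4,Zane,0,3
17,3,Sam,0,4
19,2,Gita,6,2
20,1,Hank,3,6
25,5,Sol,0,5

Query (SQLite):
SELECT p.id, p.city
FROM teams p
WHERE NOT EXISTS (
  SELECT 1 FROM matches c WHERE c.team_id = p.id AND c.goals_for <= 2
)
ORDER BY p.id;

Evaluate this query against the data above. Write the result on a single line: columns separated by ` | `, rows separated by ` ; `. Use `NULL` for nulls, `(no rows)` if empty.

1 | Kyoto ; 2 | Reno

For each teams row, check whether any matches with matching team_id has goals_for <= 2.
Keep rows where that is false.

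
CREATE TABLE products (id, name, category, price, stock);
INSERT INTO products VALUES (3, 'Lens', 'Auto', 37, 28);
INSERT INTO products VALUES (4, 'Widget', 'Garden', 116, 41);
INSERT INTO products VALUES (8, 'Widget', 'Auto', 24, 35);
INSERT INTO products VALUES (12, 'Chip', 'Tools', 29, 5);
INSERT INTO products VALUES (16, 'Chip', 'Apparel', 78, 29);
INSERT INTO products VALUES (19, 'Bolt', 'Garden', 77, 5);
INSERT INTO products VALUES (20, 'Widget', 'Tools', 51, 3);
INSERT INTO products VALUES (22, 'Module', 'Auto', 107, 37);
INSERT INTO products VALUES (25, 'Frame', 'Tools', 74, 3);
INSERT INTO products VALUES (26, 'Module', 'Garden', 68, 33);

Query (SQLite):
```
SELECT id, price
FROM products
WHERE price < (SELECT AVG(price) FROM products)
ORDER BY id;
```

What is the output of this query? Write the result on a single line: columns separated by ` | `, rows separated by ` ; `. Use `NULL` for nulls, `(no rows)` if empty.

3 | 37 ; 8 | 24 ; 12 | 29 ; 20 | 51

Scalar subquery: AVG(price) over all products rows = 66.1.
Keep rows where price < that value.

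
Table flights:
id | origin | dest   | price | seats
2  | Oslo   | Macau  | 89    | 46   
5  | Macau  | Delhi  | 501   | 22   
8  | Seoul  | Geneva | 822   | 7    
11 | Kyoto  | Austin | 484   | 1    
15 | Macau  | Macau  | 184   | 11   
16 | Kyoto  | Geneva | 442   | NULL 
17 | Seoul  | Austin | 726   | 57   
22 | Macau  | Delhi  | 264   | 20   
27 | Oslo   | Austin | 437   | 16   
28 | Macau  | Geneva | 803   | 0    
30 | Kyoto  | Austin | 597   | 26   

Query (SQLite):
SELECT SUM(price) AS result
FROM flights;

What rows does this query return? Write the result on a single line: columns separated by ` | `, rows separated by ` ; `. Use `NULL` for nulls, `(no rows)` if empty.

5349

All price values: [89, 501, 822, 484, 184, 442, 726, 264, 437, 803, 597].
SUM of non-NULL values = 5349.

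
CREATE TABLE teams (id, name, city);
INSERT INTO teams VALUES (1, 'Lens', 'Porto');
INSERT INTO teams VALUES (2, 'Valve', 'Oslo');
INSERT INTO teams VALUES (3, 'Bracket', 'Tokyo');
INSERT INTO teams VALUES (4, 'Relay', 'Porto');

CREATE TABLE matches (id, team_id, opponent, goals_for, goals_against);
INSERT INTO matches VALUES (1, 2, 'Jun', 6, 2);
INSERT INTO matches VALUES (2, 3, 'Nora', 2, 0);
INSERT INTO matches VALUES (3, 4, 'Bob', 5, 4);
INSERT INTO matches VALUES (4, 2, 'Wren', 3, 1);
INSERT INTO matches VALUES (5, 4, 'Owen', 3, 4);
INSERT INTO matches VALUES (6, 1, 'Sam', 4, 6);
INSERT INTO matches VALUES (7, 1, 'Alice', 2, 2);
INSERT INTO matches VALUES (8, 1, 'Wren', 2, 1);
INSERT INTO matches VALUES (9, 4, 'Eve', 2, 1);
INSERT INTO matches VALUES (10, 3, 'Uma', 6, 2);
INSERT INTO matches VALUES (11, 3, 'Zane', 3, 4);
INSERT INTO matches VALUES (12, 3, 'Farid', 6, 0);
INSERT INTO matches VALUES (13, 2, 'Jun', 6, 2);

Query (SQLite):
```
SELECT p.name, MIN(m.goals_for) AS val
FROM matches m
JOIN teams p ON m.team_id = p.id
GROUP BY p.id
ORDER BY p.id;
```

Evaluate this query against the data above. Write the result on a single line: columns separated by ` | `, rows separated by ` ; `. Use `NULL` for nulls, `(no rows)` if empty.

Join each matches row to its teams via team_id.
Group joined rows by teams.id; compute MIN(m.goals_for) per group.
  1: ids {6, 7, 8} → MIN(m.goals_for)=2
  2: ids {1, 4, 13} → MIN(m.goals_for)=3
  3: ids {2, 10, 11, 12} → MIN(m.goals_for)=2
  4: ids {3, 5, 9} → MIN(m.goals_for)=2

Lens | 2 ; Valve | 3 ; Bracket | 2 ; Relay | 2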